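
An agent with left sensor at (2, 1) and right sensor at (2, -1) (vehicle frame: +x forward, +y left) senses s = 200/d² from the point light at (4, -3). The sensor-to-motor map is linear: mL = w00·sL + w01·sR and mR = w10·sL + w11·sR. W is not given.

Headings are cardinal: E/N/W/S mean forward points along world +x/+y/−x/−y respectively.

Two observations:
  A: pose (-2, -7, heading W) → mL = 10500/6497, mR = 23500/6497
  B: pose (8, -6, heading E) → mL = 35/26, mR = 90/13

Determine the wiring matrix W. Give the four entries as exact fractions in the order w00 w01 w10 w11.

-1/2 1 1 1/2

obs A: pose=(-2,-7,W) → sL=200/89, sR=200/73, mL=10500/6497, mR=23500/6497
obs B: pose=(8,-6,E) → sL=5, sR=50/13, mL=35/26, mR=90/13
sensor matrix S = [[200/89, 200/73], [5, 50/13]]; det S = -427000/84461
solve [mL_A; mL_B] = S·[w00; w01] and [mR_A; mR_B] = S·[w10; w11]:
  w00 = -1/2, w01 = 1, w10 = 1, w11 = 1/2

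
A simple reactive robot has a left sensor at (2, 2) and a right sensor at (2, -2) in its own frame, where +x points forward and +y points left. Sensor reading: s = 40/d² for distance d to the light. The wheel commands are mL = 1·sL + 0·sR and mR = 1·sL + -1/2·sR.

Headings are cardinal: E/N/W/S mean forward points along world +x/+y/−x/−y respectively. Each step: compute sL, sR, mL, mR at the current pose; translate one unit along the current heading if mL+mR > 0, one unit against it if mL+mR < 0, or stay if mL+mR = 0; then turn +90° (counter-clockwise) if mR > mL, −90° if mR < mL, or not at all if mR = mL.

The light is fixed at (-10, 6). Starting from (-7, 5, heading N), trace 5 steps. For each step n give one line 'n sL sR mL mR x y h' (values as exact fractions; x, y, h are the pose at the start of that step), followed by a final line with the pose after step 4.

0 20 20/13 20 250/13 -7 5 N
1 40/29 40/29 40/29 20/29 -7 6 E
2 1 5 1 -3/2 -6 6 S
3 8 40/13 8 84/13 -6 7 W
4 4 20/17 4 58/17 -7 7 N
final -7 8 E

n=0: pose=(-7,5,N); sL=20, sR=20/13; mL=20, mR=250/13; mL+mR=510/13 → advance +1; mR−mL=-10/13 → turn -1·90°
n=1: pose=(-7,6,E); sL=40/29, sR=40/29; mL=40/29, mR=20/29; mL+mR=60/29 → advance +1; mR−mL=-20/29 → turn -1·90°
n=2: pose=(-6,6,S); sL=1, sR=5; mL=1, mR=-3/2; mL+mR=-1/2 → advance -1; mR−mL=-5/2 → turn -1·90°
n=3: pose=(-6,7,W); sL=8, sR=40/13; mL=8, mR=84/13; mL+mR=188/13 → advance +1; mR−mL=-20/13 → turn -1·90°
n=4: pose=(-7,7,N); sL=4, sR=20/17; mL=4, mR=58/17; mL+mR=126/17 → advance +1; mR−mL=-10/17 → turn -1·90°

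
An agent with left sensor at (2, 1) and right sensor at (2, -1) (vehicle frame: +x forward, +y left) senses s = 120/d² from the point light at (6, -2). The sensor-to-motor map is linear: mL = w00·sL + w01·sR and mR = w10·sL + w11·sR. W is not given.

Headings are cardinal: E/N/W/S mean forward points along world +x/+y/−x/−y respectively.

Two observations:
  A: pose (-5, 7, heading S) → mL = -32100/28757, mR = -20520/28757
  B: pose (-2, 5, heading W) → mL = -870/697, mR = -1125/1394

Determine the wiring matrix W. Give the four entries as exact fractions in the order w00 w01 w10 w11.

-1 -1/2 -1/2 -1/2

obs A: pose=(-5,7,S) → sL=120/149, sR=120/193, mL=-32100/28757, mR=-20520/28757
obs B: pose=(-2,5,W) → sL=15/17, sR=30/41, mL=-870/697, mR=-1125/1394
sensor matrix S = [[120/149, 120/193], [15/17, 30/41]]; det S = 815400/20043629
solve [mL_A; mL_B] = S·[w00; w01] and [mR_A; mR_B] = S·[w10; w11]:
  w00 = -1, w01 = -1/2, w10 = -1/2, w11 = -1/2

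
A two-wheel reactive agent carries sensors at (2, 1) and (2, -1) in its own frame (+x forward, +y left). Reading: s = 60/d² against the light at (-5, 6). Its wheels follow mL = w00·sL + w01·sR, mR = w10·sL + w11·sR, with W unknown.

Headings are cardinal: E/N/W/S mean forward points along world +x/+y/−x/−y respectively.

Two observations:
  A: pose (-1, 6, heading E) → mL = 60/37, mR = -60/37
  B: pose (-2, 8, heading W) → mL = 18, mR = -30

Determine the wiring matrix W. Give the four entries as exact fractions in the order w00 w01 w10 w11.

obs A: pose=(-1,6,E) → sL=60/37, sR=60/37, mL=60/37, mR=-60/37
obs B: pose=(-2,8,W) → sL=30, sR=6, mL=18, mR=-30
sensor matrix S = [[60/37, 60/37], [30, 6]]; det S = -1440/37
solve [mL_A; mL_B] = S·[w00; w01] and [mR_A; mR_B] = S·[w10; w11]:
  w00 = 1/2, w01 = 1/2, w10 = -1, w11 = 0

1/2 1/2 -1 0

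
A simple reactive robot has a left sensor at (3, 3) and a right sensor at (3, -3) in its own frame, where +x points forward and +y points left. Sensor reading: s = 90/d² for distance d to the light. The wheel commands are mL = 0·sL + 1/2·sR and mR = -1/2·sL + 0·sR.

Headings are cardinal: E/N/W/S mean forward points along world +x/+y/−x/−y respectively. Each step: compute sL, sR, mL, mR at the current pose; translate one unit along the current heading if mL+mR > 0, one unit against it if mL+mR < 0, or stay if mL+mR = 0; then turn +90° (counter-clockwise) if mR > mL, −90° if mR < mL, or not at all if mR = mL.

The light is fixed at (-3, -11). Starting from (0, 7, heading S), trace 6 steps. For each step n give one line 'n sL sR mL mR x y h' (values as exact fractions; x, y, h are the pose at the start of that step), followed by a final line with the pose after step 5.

n=0: pose=(0,7,S); sL=10/29, sR=2/5; mL=1/5, mR=-5/29; mL+mR=4/145 → advance +1; mR−mL=-54/145 → turn -1·90°
n=1: pose=(0,6,W); sL=45/98, sR=9/40; mL=9/80, mR=-45/196; mL+mR=-459/3920 → advance -1; mR−mL=-1341/3920 → turn -1·90°
n=2: pose=(1,6,N); sL=90/401, sR=90/449; mL=45/449, mR=-45/401; mL+mR=-2160/180049 → advance -1; mR−mL=-38250/180049 → turn -1·90°
n=3: pose=(1,5,E); sL=9/41, sR=45/109; mL=45/218, mR=-9/82; mL+mR=432/4469 → advance +1; mR−mL=-1413/4469 → turn -1·90°
n=4: pose=(2,5,S); sL=90/233, sR=90/173; mL=45/173, mR=-45/233; mL+mR=2700/40309 → advance +1; mR−mL=-18270/40309 → turn -1·90°
n=5: pose=(2,4,W); sL=45/74, sR=45/164; mL=45/328, mR=-45/148; mL+mR=-2025/12136 → advance -1; mR−mL=-5355/12136 → turn -1·90°

0 10/29 2/5 1/5 -5/29 0 7 S
1 45/98 9/40 9/80 -45/196 0 6 W
2 90/401 90/449 45/449 -45/401 1 6 N
3 9/41 45/109 45/218 -9/82 1 5 E
4 90/233 90/173 45/173 -45/233 2 5 S
5 45/74 45/164 45/328 -45/148 2 4 W
final 3 4 N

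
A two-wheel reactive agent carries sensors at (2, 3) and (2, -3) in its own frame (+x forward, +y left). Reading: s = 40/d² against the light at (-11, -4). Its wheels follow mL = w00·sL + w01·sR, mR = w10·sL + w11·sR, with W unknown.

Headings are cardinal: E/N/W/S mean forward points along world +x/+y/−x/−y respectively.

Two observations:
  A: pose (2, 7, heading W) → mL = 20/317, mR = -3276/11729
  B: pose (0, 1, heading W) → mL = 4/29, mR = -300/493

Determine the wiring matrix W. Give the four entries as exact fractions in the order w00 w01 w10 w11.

obs A: pose=(2,7,W) → sL=8/37, sR=40/317, mL=20/317, mR=-3276/11729
obs B: pose=(0,1,W) → sL=8/17, sR=8/29, mL=4/29, mR=-300/493
sensor matrix S = [[8/37, 40/317], [8/17, 8/29]]; det S = 1536/5782397
solve [mL_A; mL_B] = S·[w00; w01] and [mR_A; mR_B] = S·[w10; w11]:
  w00 = 0, w01 = 1/2, w10 = -1, w11 = -1/2

0 1/2 -1 -1/2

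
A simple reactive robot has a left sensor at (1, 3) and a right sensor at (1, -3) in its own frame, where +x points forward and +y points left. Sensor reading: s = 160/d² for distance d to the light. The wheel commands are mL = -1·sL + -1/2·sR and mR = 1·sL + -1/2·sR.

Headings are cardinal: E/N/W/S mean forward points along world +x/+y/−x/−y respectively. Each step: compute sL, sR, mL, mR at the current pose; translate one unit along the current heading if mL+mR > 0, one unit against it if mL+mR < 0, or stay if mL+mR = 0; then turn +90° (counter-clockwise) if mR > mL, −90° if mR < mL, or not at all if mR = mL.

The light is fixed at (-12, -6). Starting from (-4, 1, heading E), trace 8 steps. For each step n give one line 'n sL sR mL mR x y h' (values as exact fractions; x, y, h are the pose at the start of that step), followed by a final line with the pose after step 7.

n=0: pose=(-4,1,E); sL=160/181, sR=160/97; mL=-30000/17557, mR=1040/17557; mL+mR=-160/97 → advance -1; mR−mL=320/181 → turn +1·90°
n=1: pose=(-5,1,N); sL=2, sR=40/41; mL=-102/41, mR=62/41; mL+mR=-40/41 → advance -1; mR−mL=4 → turn +1·90°
n=2: pose=(-5,0,W); sL=32/9, sR=160/117; mL=-496/117, mR=112/39; mL+mR=-160/117 → advance -1; mR−mL=64/9 → turn +1·90°
n=3: pose=(-4,0,S); sL=80/73, sR=16/5; mL=-984/365, mR=-184/365; mL+mR=-16/5 → advance -1; mR−mL=160/73 → turn +1·90°
n=4: pose=(-4,1,E); sL=160/181, sR=160/97; mL=-30000/17557, mR=1040/17557; mL+mR=-160/97 → advance -1; mR−mL=320/181 → turn +1·90°
n=5: pose=(-5,1,N); sL=2, sR=40/41; mL=-102/41, mR=62/41; mL+mR=-40/41 → advance -1; mR−mL=4 → turn +1·90°
n=6: pose=(-5,0,W); sL=32/9, sR=160/117; mL=-496/117, mR=112/39; mL+mR=-160/117 → advance -1; mR−mL=64/9 → turn +1·90°
n=7: pose=(-4,0,S); sL=80/73, sR=16/5; mL=-984/365, mR=-184/365; mL+mR=-16/5 → advance -1; mR−mL=160/73 → turn +1·90°

0 160/181 160/97 -30000/17557 1040/17557 -4 1 E
1 2 40/41 -102/41 62/41 -5 1 N
2 32/9 160/117 -496/117 112/39 -5 0 W
3 80/73 16/5 -984/365 -184/365 -4 0 S
4 160/181 160/97 -30000/17557 1040/17557 -4 1 E
5 2 40/41 -102/41 62/41 -5 1 N
6 32/9 160/117 -496/117 112/39 -5 0 W
7 80/73 16/5 -984/365 -184/365 -4 0 S
final -4 1 E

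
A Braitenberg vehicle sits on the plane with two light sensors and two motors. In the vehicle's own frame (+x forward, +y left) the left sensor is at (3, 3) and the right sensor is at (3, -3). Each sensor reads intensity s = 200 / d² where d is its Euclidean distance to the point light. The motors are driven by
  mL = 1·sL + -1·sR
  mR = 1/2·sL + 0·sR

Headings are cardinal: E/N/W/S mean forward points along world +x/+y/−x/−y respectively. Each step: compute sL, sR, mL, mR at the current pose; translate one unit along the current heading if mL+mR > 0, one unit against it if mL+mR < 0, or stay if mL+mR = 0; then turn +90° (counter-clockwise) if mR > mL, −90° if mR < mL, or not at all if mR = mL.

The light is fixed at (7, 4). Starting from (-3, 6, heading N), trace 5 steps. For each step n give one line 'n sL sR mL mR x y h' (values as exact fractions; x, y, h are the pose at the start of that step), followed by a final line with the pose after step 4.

n=0: pose=(-3,6,N); sL=100/97, sR=100/37; mL=-6000/3589, mR=50/97; mL+mR=-4150/3589 → advance -1; mR−mL=7850/3589 → turn +1·90°
n=1: pose=(-3,5,W); sL=200/173, sR=40/37; mL=480/6401, mR=100/173; mL+mR=4180/6401 → advance +1; mR−mL=3220/6401 → turn +1·90°
n=2: pose=(-4,5,S); sL=50/17, sR=1; mL=33/17, mR=25/17; mL+mR=58/17 → advance +1; mR−mL=-8/17 → turn -1·90°
n=3: pose=(-4,4,W); sL=40/41, sR=40/41; mL=0, mR=20/41; mL+mR=20/41 → advance +1; mR−mL=20/41 → turn +1·90°
n=4: pose=(-5,4,S); sL=20/9, sR=100/117; mL=160/117, mR=10/9; mL+mR=290/117 → advance +1; mR−mL=-10/39 → turn -1·90°

0 100/97 100/37 -6000/3589 50/97 -3 6 N
1 200/173 40/37 480/6401 100/173 -3 5 W
2 50/17 1 33/17 25/17 -4 5 S
3 40/41 40/41 0 20/41 -4 4 W
4 20/9 100/117 160/117 10/9 -5 4 S
final -5 3 W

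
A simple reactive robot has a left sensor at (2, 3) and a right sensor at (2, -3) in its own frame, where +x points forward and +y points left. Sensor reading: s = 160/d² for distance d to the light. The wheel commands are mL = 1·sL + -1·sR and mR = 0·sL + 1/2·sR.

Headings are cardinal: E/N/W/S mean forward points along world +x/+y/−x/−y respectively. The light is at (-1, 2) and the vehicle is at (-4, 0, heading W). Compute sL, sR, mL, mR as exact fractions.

left sensor world pos  = (-6, -3); dL² = 50
right sensor world pos = (-6, 3); dR² = 26
sL = 160/50 = 16/5
sR = 160/26 = 80/13
mL = 1·sL + -1·sR = -192/65
mR = 0·sL + 1/2·sR = 40/13

16/5 80/13 -192/65 40/13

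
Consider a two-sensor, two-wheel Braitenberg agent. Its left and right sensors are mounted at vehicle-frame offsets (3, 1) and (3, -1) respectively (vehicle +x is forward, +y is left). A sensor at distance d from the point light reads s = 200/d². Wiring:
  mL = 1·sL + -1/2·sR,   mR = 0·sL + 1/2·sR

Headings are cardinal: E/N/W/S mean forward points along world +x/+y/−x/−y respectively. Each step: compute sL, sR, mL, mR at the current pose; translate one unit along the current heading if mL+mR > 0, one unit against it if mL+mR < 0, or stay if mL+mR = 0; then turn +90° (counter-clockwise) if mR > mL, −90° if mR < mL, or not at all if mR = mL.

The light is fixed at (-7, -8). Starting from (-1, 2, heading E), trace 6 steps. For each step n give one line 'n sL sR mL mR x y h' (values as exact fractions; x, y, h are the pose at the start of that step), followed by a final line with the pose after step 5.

n=0: pose=(-1,2,E); sL=100/101, sR=100/81; mL=3050/8181, mR=50/81; mL+mR=100/101 → advance +1; mR−mL=2000/8181 → turn +1·90°
n=1: pose=(0,2,N); sL=40/41, sR=200/233; mL=5220/9553, mR=100/233; mL+mR=40/41 → advance +1; mR−mL=-1120/9553 → turn -1·90°
n=2: pose=(0,3,E); sL=50/61, sR=1; mL=39/122, mR=1/2; mL+mR=50/61 → advance +1; mR−mL=11/61 → turn +1·90°
n=3: pose=(1,3,N); sL=40/49, sR=200/277; mL=6180/13573, mR=100/277; mL+mR=40/49 → advance +1; mR−mL=-1280/13573 → turn -1·90°
n=4: pose=(1,4,E); sL=20/29, sR=100/121; mL=970/3509, mR=50/121; mL+mR=20/29 → advance +1; mR−mL=480/3509 → turn +1·90°
n=5: pose=(2,4,N); sL=200/289, sR=8/13; mL=1444/3757, mR=4/13; mL+mR=200/289 → advance +1; mR−mL=-288/3757 → turn -1·90°

0 100/101 100/81 3050/8181 50/81 -1 2 E
1 40/41 200/233 5220/9553 100/233 0 2 N
2 50/61 1 39/122 1/2 0 3 E
3 40/49 200/277 6180/13573 100/277 1 3 N
4 20/29 100/121 970/3509 50/121 1 4 E
5 200/289 8/13 1444/3757 4/13 2 4 N
final 2 5 E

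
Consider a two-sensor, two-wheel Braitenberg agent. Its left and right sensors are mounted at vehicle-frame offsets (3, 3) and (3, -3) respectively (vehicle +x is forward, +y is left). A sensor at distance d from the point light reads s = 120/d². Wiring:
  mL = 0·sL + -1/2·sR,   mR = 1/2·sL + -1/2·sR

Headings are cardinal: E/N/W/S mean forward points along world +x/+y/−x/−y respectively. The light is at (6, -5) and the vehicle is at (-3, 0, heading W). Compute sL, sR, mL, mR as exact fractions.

left sensor world pos  = (-6, -3); dL² = 148
right sensor world pos = (-6, 3); dR² = 208
sL = 120/148 = 30/37
sR = 120/208 = 15/26
mL = 0·sL + -1/2·sR = -15/52
mR = 1/2·sL + -1/2·sR = 225/1924

30/37 15/26 -15/52 225/1924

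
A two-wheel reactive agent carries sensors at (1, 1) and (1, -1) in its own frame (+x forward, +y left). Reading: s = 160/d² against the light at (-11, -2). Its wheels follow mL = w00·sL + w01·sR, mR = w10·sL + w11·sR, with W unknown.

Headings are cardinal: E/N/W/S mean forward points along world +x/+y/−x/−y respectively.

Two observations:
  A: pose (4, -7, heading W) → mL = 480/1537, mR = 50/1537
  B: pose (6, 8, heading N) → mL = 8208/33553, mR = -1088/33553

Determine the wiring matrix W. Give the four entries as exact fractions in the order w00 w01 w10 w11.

obs A: pose=(4,-7,W) → sL=20/29, sR=40/53, mL=480/1537, mR=50/1537
obs B: pose=(6,8,N) → sL=160/377, sR=32/89, mL=8208/33553, mR=-1088/33553
sensor matrix S = [[20/29, 40/53], [160/377, 32/89]]; det S = -128640/1778309
solve [mL_A; mL_B] = S·[w00; w01] and [mR_A; mR_B] = S·[w10; w11]:
  w00 = 1, w01 = -1/2, w10 = -1/2, w11 = 1/2

1 -1/2 -1/2 1/2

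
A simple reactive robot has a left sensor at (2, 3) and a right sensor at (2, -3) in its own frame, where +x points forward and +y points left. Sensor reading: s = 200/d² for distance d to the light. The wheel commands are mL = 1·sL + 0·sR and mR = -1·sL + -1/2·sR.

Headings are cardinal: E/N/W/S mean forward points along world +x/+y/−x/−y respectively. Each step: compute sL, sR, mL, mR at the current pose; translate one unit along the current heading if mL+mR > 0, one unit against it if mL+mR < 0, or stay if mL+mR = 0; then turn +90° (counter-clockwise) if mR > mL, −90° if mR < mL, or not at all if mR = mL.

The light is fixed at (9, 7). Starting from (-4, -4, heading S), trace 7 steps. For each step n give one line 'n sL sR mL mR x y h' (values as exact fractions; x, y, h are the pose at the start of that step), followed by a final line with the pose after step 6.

n=0: pose=(-4,-4,S); sL=200/269, sR=8/17; mL=200/269, mR=-4476/4573; mL+mR=-4/17 → advance -1; mR−mL=-7876/4573 → turn -1·90°
n=1: pose=(-4,-3,W); sL=100/197, sR=100/137; mL=100/197, mR=-23550/26989; mL+mR=-50/137 → advance -1; mR−mL=-37250/26989 → turn -1·90°
n=2: pose=(-3,-3,N); sL=200/289, sR=40/29; mL=200/289, mR=-11580/8381; mL+mR=-20/29 → advance -1; mR−mL=-17380/8381 → turn -1·90°
n=3: pose=(-3,-4,E); sL=50/41, sR=25/37; mL=50/41, mR=-4725/3034; mL+mR=-25/74 → advance -1; mR−mL=-8425/3034 → turn -1·90°
n=4: pose=(-4,-4,S); sL=200/269, sR=8/17; mL=200/269, mR=-4476/4573; mL+mR=-4/17 → advance -1; mR−mL=-7876/4573 → turn -1·90°
n=5: pose=(-4,-3,W); sL=100/197, sR=100/137; mL=100/197, mR=-23550/26989; mL+mR=-50/137 → advance -1; mR−mL=-37250/26989 → turn -1·90°
n=6: pose=(-3,-3,N); sL=200/289, sR=40/29; mL=200/289, mR=-11580/8381; mL+mR=-20/29 → advance -1; mR−mL=-17380/8381 → turn -1·90°

0 200/269 8/17 200/269 -4476/4573 -4 -4 S
1 100/197 100/137 100/197 -23550/26989 -4 -3 W
2 200/289 40/29 200/289 -11580/8381 -3 -3 N
3 50/41 25/37 50/41 -4725/3034 -3 -4 E
4 200/269 8/17 200/269 -4476/4573 -4 -4 S
5 100/197 100/137 100/197 -23550/26989 -4 -3 W
6 200/289 40/29 200/289 -11580/8381 -3 -3 N
final -3 -4 E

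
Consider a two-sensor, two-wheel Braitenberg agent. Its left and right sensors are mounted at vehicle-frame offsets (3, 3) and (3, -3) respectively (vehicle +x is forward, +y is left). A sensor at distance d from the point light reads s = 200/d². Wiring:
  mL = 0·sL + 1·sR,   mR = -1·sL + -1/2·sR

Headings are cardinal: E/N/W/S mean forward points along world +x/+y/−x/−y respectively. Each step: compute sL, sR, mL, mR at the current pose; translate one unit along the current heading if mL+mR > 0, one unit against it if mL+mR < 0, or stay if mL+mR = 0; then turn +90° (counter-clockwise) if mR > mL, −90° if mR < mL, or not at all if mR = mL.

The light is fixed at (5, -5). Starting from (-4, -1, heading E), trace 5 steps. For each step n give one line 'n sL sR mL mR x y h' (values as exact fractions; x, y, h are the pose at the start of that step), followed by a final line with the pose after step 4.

n=0: pose=(-4,-1,E); sL=40/17, sR=200/37; mL=200/37, mR=-3180/629; mL+mR=220/629 → advance +1; mR−mL=-6580/629 → turn -1·90°
n=1: pose=(-3,-1,S); sL=100/13, sR=100/61; mL=100/61, mR=-6750/793; mL+mR=-5450/793 → advance -1; mR−mL=-8050/793 → turn -1·90°
n=2: pose=(-3,0,W); sL=8/5, sR=40/37; mL=40/37, mR=-396/185; mL+mR=-196/185 → advance -1; mR−mL=-596/185 → turn -1·90°
n=3: pose=(-2,0,N); sL=50/41, sR=5/2; mL=5/2, mR=-405/164; mL+mR=5/164 → advance +1; mR−mL=-815/164 → turn -1·90°
n=4: pose=(-2,1,E); sL=200/97, sR=8; mL=8, mR=-588/97; mL+mR=188/97 → advance +1; mR−mL=-1364/97 → turn -1·90°

0 40/17 200/37 200/37 -3180/629 -4 -1 E
1 100/13 100/61 100/61 -6750/793 -3 -1 S
2 8/5 40/37 40/37 -396/185 -3 0 W
3 50/41 5/2 5/2 -405/164 -2 0 N
4 200/97 8 8 -588/97 -2 1 E
final -1 1 S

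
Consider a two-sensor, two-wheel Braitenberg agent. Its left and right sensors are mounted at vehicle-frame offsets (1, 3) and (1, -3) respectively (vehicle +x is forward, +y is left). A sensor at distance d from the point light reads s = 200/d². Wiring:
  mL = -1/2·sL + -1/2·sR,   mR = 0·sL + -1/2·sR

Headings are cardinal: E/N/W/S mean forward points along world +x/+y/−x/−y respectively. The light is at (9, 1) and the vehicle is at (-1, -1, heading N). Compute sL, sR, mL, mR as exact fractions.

left sensor world pos  = (-4, 0); dL² = 170
right sensor world pos = (2, 0); dR² = 50
sL = 200/170 = 20/17
sR = 200/50 = 4
mL = -1/2·sL + -1/2·sR = -44/17
mR = 0·sL + -1/2·sR = -2

20/17 4 -44/17 -2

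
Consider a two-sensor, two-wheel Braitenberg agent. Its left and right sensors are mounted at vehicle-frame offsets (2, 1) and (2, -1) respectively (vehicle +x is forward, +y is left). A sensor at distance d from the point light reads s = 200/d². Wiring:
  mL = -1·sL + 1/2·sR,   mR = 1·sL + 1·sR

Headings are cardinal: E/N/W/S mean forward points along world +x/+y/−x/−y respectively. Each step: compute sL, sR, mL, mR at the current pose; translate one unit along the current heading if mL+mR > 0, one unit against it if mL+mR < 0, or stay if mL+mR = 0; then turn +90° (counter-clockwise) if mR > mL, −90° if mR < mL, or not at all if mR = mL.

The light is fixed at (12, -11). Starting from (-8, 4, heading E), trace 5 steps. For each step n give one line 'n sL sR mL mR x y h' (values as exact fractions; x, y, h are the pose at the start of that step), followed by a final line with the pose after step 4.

0 10/29 5/13 -115/754 275/377 -8 4 E
1 200/689 200/613 -53700/422357 260400/422357 -7 4 N
2 100/333 20/73 -3970/24309 13960/24309 -7 5 W
3 200/557 200/637 -71700/354809 238800/354809 -8 5 S
4 10/29 5/13 -115/754 275/377 -8 4 E
final -7 4 N

n=0: pose=(-8,4,E); sL=10/29, sR=5/13; mL=-115/754, mR=275/377; mL+mR=15/26 → advance +1; mR−mL=665/754 → turn +1·90°
n=1: pose=(-7,4,N); sL=200/689, sR=200/613; mL=-53700/422357, mR=260400/422357; mL+mR=300/613 → advance +1; mR−mL=314100/422357 → turn +1·90°
n=2: pose=(-7,5,W); sL=100/333, sR=20/73; mL=-3970/24309, mR=13960/24309; mL+mR=30/73 → advance +1; mR−mL=17930/24309 → turn +1·90°
n=3: pose=(-8,5,S); sL=200/557, sR=200/637; mL=-71700/354809, mR=238800/354809; mL+mR=300/637 → advance +1; mR−mL=310500/354809 → turn +1·90°
n=4: pose=(-8,4,E); sL=10/29, sR=5/13; mL=-115/754, mR=275/377; mL+mR=15/26 → advance +1; mR−mL=665/754 → turn +1·90°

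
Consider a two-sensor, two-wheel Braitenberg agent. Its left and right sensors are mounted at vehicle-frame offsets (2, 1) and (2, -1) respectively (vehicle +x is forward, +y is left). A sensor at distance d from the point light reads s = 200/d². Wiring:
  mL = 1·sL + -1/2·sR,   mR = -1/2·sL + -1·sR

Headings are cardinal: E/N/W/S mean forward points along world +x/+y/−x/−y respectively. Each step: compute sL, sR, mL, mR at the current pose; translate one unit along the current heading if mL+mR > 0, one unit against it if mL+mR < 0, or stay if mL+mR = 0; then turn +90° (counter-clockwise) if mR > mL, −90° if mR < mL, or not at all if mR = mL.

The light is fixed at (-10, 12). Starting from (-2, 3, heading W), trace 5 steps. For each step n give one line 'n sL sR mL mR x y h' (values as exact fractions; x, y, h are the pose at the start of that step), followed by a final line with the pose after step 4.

0 25/17 2 8/17 -93/34 -2 3 W
1 200/113 200/149 18500/16837 -37500/16837 -1 3 N
2 100/101 100/121 7050/12221 -16150/12221 -1 2 E
3 8/9 200/193 644/1737 -2572/1737 -2 2 S
4 25/17 2 8/17 -93/34 -2 3 W
final -1 3 N

n=0: pose=(-2,3,W); sL=25/17, sR=2; mL=8/17, mR=-93/34; mL+mR=-77/34 → advance -1; mR−mL=-109/34 → turn -1·90°
n=1: pose=(-1,3,N); sL=200/113, sR=200/149; mL=18500/16837, mR=-37500/16837; mL+mR=-19000/16837 → advance -1; mR−mL=-56000/16837 → turn -1·90°
n=2: pose=(-1,2,E); sL=100/101, sR=100/121; mL=7050/12221, mR=-16150/12221; mL+mR=-9100/12221 → advance -1; mR−mL=-23200/12221 → turn -1·90°
n=3: pose=(-2,2,S); sL=8/9, sR=200/193; mL=644/1737, mR=-2572/1737; mL+mR=-1928/1737 → advance -1; mR−mL=-1072/579 → turn -1·90°
n=4: pose=(-2,3,W); sL=25/17, sR=2; mL=8/17, mR=-93/34; mL+mR=-77/34 → advance -1; mR−mL=-109/34 → turn -1·90°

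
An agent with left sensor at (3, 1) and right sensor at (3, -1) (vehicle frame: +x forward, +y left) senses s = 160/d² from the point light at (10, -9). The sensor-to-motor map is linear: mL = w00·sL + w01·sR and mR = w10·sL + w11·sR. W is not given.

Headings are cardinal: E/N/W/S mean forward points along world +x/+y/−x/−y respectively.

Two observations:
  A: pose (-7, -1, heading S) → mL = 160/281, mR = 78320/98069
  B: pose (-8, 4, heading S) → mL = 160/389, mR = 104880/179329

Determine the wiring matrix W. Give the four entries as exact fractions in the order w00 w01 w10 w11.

obs A: pose=(-7,-1,S) → sL=160/281, sR=160/349, mL=160/281, mR=78320/98069
obs B: pose=(-8,4,S) → sL=160/389, sR=160/461, mL=160/389, mR=104880/179329
sensor matrix S = [[160/281, 160/349], [160/389, 160/461]]; det S = 159232000/17586615701
solve [mL_A; mL_B] = S·[w00; w01] and [mR_A; mR_B] = S·[w10; w11]:
  w00 = 1, w01 = 0, w10 = 1, w11 = 1/2

1 0 1 1/2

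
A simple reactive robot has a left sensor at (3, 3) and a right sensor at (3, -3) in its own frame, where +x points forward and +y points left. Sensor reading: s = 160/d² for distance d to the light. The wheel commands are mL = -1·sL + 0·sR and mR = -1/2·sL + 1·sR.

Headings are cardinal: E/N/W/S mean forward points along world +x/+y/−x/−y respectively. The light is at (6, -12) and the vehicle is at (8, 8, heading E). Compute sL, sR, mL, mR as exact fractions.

80/277 80/157 -80/277 15880/43489

left sensor world pos  = (11, 11); dL² = 554
right sensor world pos = (11, 5); dR² = 314
sL = 160/554 = 80/277
sR = 160/314 = 80/157
mL = -1·sL + 0·sR = -80/277
mR = -1/2·sL + 1·sR = 15880/43489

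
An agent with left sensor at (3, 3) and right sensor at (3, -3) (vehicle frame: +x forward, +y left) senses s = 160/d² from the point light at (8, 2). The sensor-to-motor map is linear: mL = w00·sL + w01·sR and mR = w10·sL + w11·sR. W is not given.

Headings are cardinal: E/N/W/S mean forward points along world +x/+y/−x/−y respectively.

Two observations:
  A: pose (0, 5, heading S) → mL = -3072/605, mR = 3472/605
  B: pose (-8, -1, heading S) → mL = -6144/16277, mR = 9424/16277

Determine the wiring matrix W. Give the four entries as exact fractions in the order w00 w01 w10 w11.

obs A: pose=(0,5,S) → sL=32/5, sR=160/121, mL=-3072/605, mR=3472/605
obs B: pose=(-8,-1,S) → sL=32/41, sR=160/397, mL=-6144/16277, mR=9424/16277
sensor matrix S = [[32/5, 160/121], [32/41, 160/397]]; det S = 3047424/1969517
solve [mL_A; mL_B] = S·[w00; w01] and [mR_A; mR_B] = S·[w10; w11]:
  w00 = -1, w01 = 1, w10 = 1, w11 = -1/2

-1 1 1 -1/2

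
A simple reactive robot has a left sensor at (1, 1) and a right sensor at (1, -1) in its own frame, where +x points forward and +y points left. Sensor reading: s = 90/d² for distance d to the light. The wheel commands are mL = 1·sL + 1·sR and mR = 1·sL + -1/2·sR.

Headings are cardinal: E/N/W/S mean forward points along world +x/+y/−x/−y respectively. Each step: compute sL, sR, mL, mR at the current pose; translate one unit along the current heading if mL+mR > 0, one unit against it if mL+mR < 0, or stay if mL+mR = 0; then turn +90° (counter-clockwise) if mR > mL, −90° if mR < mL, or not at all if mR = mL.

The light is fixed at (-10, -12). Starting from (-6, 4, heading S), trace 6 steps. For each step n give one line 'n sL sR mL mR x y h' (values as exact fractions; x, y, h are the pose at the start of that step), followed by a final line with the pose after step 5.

0 9/25 5/13 242/325 109/650 -6 4 S
1 18/41 18/53 1692/2173 585/2173 -6 3 W
2 9/26 45/136 1197/1768 639/3536 -7 3 N
3 18/61 90/241 9828/14701 1593/14701 -7 4 E
4 9/25 5/13 242/325 109/650 -6 4 S
5 18/41 18/53 1692/2173 585/2173 -6 3 W
final -7 3 N

n=0: pose=(-6,4,S); sL=9/25, sR=5/13; mL=242/325, mR=109/650; mL+mR=593/650 → advance +1; mR−mL=-15/26 → turn -1·90°
n=1: pose=(-6,3,W); sL=18/41, sR=18/53; mL=1692/2173, mR=585/2173; mL+mR=2277/2173 → advance +1; mR−mL=-27/53 → turn -1·90°
n=2: pose=(-7,3,N); sL=9/26, sR=45/136; mL=1197/1768, mR=639/3536; mL+mR=3033/3536 → advance +1; mR−mL=-135/272 → turn -1·90°
n=3: pose=(-7,4,E); sL=18/61, sR=90/241; mL=9828/14701, mR=1593/14701; mL+mR=11421/14701 → advance +1; mR−mL=-135/241 → turn -1·90°
n=4: pose=(-6,4,S); sL=9/25, sR=5/13; mL=242/325, mR=109/650; mL+mR=593/650 → advance +1; mR−mL=-15/26 → turn -1·90°
n=5: pose=(-6,3,W); sL=18/41, sR=18/53; mL=1692/2173, mR=585/2173; mL+mR=2277/2173 → advance +1; mR−mL=-27/53 → turn -1·90°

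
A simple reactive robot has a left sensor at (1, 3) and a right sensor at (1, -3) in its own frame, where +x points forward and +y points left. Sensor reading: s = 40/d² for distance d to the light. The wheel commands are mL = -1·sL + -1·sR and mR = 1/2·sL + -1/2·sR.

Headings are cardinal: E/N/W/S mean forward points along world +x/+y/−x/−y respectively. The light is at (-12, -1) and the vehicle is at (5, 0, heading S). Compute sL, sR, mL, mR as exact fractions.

1/10 10/49 -149/490 -51/980

left sensor world pos  = (8, -1); dL² = 400
right sensor world pos = (2, -1); dR² = 196
sL = 40/400 = 1/10
sR = 40/196 = 10/49
mL = -1·sL + -1·sR = -149/490
mR = 1/2·sL + -1/2·sR = -51/980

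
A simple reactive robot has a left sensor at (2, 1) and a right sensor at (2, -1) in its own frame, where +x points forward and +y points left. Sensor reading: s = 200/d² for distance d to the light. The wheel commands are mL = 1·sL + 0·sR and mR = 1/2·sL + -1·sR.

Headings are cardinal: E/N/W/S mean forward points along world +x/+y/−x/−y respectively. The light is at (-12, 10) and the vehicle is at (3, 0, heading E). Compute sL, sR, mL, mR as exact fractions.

20/37 20/41 20/37 -330/1517

left sensor world pos  = (5, 1); dL² = 370
right sensor world pos = (5, -1); dR² = 410
sL = 200/370 = 20/37
sR = 200/410 = 20/41
mL = 1·sL + 0·sR = 20/37
mR = 1/2·sL + -1·sR = -330/1517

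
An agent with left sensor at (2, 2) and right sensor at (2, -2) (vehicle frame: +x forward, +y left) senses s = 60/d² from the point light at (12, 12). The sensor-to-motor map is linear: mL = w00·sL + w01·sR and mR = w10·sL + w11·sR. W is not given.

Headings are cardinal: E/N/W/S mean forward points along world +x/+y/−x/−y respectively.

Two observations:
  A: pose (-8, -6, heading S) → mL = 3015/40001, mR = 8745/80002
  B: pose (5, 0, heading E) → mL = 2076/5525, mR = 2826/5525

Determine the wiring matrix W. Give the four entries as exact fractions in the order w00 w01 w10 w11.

obs A: pose=(-8,-6,S) → sL=15/181, sR=15/221, mL=3015/40001, mR=8745/80002
obs B: pose=(5,0,E) → sL=12/25, sR=60/221, mL=2076/5525, mR=2826/5525
sensor matrix S = [[15/181, 15/221], [12/25, 60/221]]; det S = -2016/200005
solve [mL_A; mL_B] = S·[w00; w01] and [mR_A; mR_B] = S·[w10; w11]:
  w00 = 1/2, w01 = 1/2, w10 = 1/2, w11 = 1

1/2 1/2 1/2 1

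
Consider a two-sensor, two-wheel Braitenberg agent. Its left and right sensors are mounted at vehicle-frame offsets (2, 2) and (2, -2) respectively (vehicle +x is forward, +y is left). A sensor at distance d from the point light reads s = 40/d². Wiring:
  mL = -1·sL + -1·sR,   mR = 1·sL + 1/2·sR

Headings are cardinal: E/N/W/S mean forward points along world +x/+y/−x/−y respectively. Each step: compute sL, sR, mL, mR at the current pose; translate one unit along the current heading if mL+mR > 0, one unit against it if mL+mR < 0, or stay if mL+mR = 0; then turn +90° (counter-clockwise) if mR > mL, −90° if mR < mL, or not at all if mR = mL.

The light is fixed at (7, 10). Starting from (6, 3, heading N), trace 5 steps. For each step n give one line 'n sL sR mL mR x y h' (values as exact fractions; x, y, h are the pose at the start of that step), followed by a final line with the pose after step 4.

0 20/17 20/13 -600/221 430/221 6 3 N
1 40/109 8/9 -1232/981 796/981 6 2 W
2 5/13 5/13 -10/13 15/26 7 2 S
3 40/29 8/17 -912/493 796/493 7 3 E
4 20/17 20/13 -600/221 430/221 6 3 N
final 6 2 W

n=0: pose=(6,3,N); sL=20/17, sR=20/13; mL=-600/221, mR=430/221; mL+mR=-10/13 → advance -1; mR−mL=1030/221 → turn +1·90°
n=1: pose=(6,2,W); sL=40/109, sR=8/9; mL=-1232/981, mR=796/981; mL+mR=-4/9 → advance -1; mR−mL=676/327 → turn +1·90°
n=2: pose=(7,2,S); sL=5/13, sR=5/13; mL=-10/13, mR=15/26; mL+mR=-5/26 → advance -1; mR−mL=35/26 → turn +1·90°
n=3: pose=(7,3,E); sL=40/29, sR=8/17; mL=-912/493, mR=796/493; mL+mR=-4/17 → advance -1; mR−mL=1708/493 → turn +1·90°
n=4: pose=(6,3,N); sL=20/17, sR=20/13; mL=-600/221, mR=430/221; mL+mR=-10/13 → advance -1; mR−mL=1030/221 → turn +1·90°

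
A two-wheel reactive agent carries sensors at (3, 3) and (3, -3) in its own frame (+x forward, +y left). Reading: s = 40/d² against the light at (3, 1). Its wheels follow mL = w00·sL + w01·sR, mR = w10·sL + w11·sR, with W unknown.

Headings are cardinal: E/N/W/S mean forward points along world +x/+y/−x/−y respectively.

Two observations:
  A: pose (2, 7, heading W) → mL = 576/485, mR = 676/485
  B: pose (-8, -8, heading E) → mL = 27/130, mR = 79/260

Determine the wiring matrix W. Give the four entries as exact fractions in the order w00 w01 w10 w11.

obs A: pose=(2,7,W) → sL=8/5, sR=40/97, mL=576/485, mR=676/485
obs B: pose=(-8,-8,E) → sL=2/5, sR=5/26, mL=27/130, mR=79/260
sensor matrix S = [[8/5, 40/97], [2/5, 5/26]]; det S = 180/1261
solve [mL_A; mL_B] = S·[w00; w01] and [mR_A; mR_B] = S·[w10; w11]:
  w00 = 1, w01 = -1, w10 = 1, w11 = -1/2

1 -1 1 -1/2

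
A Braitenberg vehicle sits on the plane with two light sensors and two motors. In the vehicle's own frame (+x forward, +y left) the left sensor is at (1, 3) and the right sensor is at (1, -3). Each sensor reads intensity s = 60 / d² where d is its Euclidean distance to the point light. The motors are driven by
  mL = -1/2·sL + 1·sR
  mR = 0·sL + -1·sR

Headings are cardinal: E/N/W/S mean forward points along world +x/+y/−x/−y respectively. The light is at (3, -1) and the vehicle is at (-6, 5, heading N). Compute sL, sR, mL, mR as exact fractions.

left sensor world pos  = (-9, 6); dL² = 193
right sensor world pos = (-3, 6); dR² = 85
sL = 60/193 = 60/193
sR = 60/85 = 12/17
mL = -1/2·sL + 1·sR = 1806/3281
mR = 0·sL + -1·sR = -12/17

60/193 12/17 1806/3281 -12/17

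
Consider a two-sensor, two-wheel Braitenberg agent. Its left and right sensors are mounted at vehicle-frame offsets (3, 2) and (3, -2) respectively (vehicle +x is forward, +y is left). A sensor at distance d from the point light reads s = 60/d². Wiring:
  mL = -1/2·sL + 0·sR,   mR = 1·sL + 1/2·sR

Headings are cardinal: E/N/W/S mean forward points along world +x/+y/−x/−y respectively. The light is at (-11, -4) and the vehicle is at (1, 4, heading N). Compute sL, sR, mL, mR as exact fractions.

left sensor world pos  = (-1, 7); dL² = 221
right sensor world pos = (3, 7); dR² = 317
sL = 60/221 = 60/221
sR = 60/317 = 60/317
mL = -1/2·sL + 0·sR = -30/221
mR = 1·sL + 1/2·sR = 25650/70057

60/221 60/317 -30/221 25650/70057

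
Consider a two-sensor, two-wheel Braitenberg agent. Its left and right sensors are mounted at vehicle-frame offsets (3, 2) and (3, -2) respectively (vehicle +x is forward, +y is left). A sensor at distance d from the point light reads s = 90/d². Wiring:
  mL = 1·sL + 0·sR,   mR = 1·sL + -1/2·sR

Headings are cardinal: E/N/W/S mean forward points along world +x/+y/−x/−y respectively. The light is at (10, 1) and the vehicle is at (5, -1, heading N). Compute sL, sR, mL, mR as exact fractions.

left sensor world pos  = (3, 2); dL² = 50
right sensor world pos = (7, 2); dR² = 10
sL = 90/50 = 9/5
sR = 90/10 = 9
mL = 1·sL + 0·sR = 9/5
mR = 1·sL + -1/2·sR = -27/10

9/5 9 9/5 -27/10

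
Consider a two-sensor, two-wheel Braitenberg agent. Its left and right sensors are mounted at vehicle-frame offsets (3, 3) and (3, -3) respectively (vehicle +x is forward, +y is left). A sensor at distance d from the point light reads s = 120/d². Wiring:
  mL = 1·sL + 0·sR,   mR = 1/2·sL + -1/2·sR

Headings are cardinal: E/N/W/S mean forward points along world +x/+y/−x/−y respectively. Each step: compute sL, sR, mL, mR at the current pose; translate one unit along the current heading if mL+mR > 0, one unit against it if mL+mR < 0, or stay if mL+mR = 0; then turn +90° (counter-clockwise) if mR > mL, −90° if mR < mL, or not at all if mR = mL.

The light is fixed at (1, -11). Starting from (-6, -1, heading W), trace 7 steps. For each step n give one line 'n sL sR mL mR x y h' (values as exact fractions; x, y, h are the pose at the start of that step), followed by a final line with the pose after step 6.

0 120/149 120/269 120/149 7200/40081 -6 -1 W
1 12/29 60/97 12/29 -288/2813 -7 -1 N
2 120/221 120/89 120/221 -7920/19669 -7 0 E
3 3/2 30/41 3/2 63/164 -6 0 S
4 120/149 120/269 120/149 7200/40081 -6 -1 W
5 12/29 60/97 12/29 -288/2813 -7 -1 N
6 120/221 120/89 120/221 -7920/19669 -7 0 E
final -6 0 S

n=0: pose=(-6,-1,W); sL=120/149, sR=120/269; mL=120/149, mR=7200/40081; mL+mR=39480/40081 → advance +1; mR−mL=-25080/40081 → turn -1·90°
n=1: pose=(-7,-1,N); sL=12/29, sR=60/97; mL=12/29, mR=-288/2813; mL+mR=876/2813 → advance +1; mR−mL=-1452/2813 → turn -1·90°
n=2: pose=(-7,0,E); sL=120/221, sR=120/89; mL=120/221, mR=-7920/19669; mL+mR=2760/19669 → advance +1; mR−mL=-18600/19669 → turn -1·90°
n=3: pose=(-6,0,S); sL=3/2, sR=30/41; mL=3/2, mR=63/164; mL+mR=309/164 → advance +1; mR−mL=-183/164 → turn -1·90°
n=4: pose=(-6,-1,W); sL=120/149, sR=120/269; mL=120/149, mR=7200/40081; mL+mR=39480/40081 → advance +1; mR−mL=-25080/40081 → turn -1·90°
n=5: pose=(-7,-1,N); sL=12/29, sR=60/97; mL=12/29, mR=-288/2813; mL+mR=876/2813 → advance +1; mR−mL=-1452/2813 → turn -1·90°
n=6: pose=(-7,0,E); sL=120/221, sR=120/89; mL=120/221, mR=-7920/19669; mL+mR=2760/19669 → advance +1; mR−mL=-18600/19669 → turn -1·90°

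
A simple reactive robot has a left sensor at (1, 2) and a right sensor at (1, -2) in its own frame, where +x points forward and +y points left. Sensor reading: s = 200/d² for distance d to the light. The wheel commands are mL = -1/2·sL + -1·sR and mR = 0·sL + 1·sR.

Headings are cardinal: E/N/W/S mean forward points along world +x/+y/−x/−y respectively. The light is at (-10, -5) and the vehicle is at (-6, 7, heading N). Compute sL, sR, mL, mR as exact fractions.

left sensor world pos  = (-8, 8); dL² = 173
right sensor world pos = (-4, 8); dR² = 205
sL = 200/173 = 200/173
sR = 200/205 = 40/41
mL = -1/2·sL + -1·sR = -11020/7093
mR = 0·sL + 1·sR = 40/41

200/173 40/41 -11020/7093 40/41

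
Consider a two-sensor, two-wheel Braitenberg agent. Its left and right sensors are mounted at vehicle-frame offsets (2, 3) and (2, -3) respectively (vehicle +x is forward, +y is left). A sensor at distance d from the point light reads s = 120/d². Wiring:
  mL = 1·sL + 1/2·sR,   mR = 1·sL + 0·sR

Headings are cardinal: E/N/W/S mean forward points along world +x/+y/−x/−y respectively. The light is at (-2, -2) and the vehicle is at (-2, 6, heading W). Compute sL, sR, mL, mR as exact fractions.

left sensor world pos  = (-4, 3); dL² = 29
right sensor world pos = (-4, 9); dR² = 125
sL = 120/29 = 120/29
sR = 120/125 = 24/25
mL = 1·sL + 1/2·sR = 3348/725
mR = 1·sL + 0·sR = 120/29

120/29 24/25 3348/725 120/29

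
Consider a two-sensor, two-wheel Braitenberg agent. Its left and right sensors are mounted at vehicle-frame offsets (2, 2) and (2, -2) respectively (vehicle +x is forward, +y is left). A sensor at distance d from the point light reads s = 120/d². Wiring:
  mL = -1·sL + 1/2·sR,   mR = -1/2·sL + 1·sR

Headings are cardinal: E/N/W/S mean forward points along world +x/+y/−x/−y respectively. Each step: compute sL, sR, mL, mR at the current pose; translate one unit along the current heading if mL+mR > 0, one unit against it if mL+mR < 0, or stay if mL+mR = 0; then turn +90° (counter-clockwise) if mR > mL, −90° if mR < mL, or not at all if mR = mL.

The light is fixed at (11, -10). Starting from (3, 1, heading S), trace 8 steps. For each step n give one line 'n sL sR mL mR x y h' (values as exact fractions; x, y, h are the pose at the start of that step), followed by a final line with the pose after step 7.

n=0: pose=(3,1,S); sL=40/39, sR=120/181; mL=-4900/7059, mR=1060/7059; mL+mR=-1280/2353 → advance -1; mR−mL=5960/7059 → turn +1·90°
n=1: pose=(3,2,E); sL=15/29, sR=15/17; mL=-75/986, mR=615/986; mL+mR=270/493 → advance +1; mR−mL=345/493 → turn +1·90°
n=2: pose=(4,2,N); sL=120/277, sR=120/221; mL=-9900/61217, mR=19980/61217; mL+mR=10080/61217 → advance +1; mR−mL=29880/61217 → turn +1·90°
n=3: pose=(4,3,W); sL=60/101, sR=20/51; mL=-2050/5151, mR=490/5151; mL+mR=-520/1717 → advance -1; mR−mL=2540/5151 → turn +1·90°
n=4: pose=(5,3,S); sL=120/137, sR=24/37; mL=-2796/5069, mR=1068/5069; mL+mR=-1728/5069 → advance -1; mR−mL=3864/5069 → turn +1·90°
n=5: pose=(5,4,E); sL=15/34, sR=3/4; mL=-9/136, mR=9/17; mL+mR=63/136 → advance +1; mR−mL=81/136 → turn +1·90°
n=6: pose=(6,4,N); sL=24/61, sR=24/53; mL=-540/3233, mR=828/3233; mL+mR=288/3233 → advance +1; mR−mL=1368/3233 → turn +1·90°
n=7: pose=(6,5,W); sL=60/109, sR=60/169; mL=-6870/18421, mR=1470/18421; mL+mR=-5400/18421 → advance -1; mR−mL=8340/18421 → turn +1·90°

0 40/39 120/181 -4900/7059 1060/7059 3 1 S
1 15/29 15/17 -75/986 615/986 3 2 E
2 120/277 120/221 -9900/61217 19980/61217 4 2 N
3 60/101 20/51 -2050/5151 490/5151 4 3 W
4 120/137 24/37 -2796/5069 1068/5069 5 3 S
5 15/34 3/4 -9/136 9/17 5 4 E
6 24/61 24/53 -540/3233 828/3233 6 4 N
7 60/109 60/169 -6870/18421 1470/18421 6 5 W
final 7 5 S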